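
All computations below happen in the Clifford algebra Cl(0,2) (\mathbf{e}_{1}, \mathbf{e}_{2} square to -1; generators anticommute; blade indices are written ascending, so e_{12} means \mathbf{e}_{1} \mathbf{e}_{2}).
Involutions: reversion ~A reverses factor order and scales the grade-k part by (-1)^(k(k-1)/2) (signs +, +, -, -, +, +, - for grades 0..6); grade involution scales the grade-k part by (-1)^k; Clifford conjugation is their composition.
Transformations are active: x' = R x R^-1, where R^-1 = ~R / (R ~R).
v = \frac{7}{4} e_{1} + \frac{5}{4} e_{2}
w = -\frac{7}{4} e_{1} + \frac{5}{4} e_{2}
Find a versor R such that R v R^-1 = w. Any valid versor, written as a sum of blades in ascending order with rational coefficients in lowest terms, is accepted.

Take R = v + w = \frac{5}{2} e_{2}. Because q(v) = q(w) = -\frac{37}{8}, conjugation by R sends v exactly to w.
Answer: \frac{5}{2} e_{2}


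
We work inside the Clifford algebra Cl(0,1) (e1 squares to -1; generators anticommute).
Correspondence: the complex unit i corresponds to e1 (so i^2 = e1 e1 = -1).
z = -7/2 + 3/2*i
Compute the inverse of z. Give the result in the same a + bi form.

In blades: z = -7/2 + 3/2*e1.
With qbar = -7/2 - 3/2*e1 (scalar fixed, mapped units negated), z qbar = 29/2 (the sum of squared coefficients), so z^-1 = qbar / (29/2) = -7/29 - 3/29*e1; translating back:
Answer: -7/29 - 3/29*i


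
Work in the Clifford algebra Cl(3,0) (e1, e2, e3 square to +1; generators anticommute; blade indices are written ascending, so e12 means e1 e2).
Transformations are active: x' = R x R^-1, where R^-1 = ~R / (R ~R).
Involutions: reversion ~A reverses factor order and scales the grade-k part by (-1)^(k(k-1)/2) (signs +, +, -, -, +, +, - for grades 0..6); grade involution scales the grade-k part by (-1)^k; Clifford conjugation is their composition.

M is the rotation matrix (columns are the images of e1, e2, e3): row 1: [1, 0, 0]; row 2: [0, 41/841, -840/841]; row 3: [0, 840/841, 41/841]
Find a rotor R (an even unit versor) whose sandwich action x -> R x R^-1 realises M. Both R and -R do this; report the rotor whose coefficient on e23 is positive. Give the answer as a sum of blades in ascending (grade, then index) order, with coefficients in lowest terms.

Method: write R = a + b12*e12 + b13*e13 + b23*e23 with a^2 + b12^2 + b13^2 + b23^2 = 1 (so R^-1 = ~R). Expanding the columns R e_j ~R gives tr M = 4a^2 - 1 and, from the antisymmetric part, M21 - M12 = -4a*b12, M13 - M31 = 4a*b13, M32 - M23 = -4a*b23.
Here tr M = 923/841, so a^2 = (1 + tr M)/4 = 441/841 and a = ±21/29. Taking a = 21/29: M21 - M12 = 0, M13 - M31 = 0, M32 - M23 = 1680/841, giving b12 = 0, b13 = 0, b23 = -20/29, i.e. R = 21/29 - 20/29*e23.
Its e23 coefficient is negative, so report the other preimage -R.
Answer: -21/29 + 20/29*e23. Recall the cover is two-to-one: with M of trace 923/841, both preimages act alike, and the stated e23 sign chooses the sheet.


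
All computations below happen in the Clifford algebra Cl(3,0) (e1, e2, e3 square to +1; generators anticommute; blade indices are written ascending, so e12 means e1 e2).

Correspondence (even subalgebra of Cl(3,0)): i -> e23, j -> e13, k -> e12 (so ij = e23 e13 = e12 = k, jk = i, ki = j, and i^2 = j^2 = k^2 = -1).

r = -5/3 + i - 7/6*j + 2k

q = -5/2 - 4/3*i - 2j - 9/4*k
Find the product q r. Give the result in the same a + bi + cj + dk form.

In blades: q = -5/2 - 9/4*e12 - 2*e13 - 4/3*e23, r = -5/3 + 2*e12 - 7/6*e13 + e23.
Distribute q over r term by term (generator squares from the signature, products reordered to ascending indices): (-5/2)*r = 25/6 - 5*e12 + 35/12*e13 - 5/2*e23; (-9/4*e12)*r = 9/2 + 15/4*e12 - 9/4*e13 - 21/8*e23; (-2*e13)*r = -7/3 + 2*e12 + 10/3*e13 - 4*e23; (-4/3*e23)*r = 4/3 + 14/9*e12 + 8/3*e13 + 20/9*e23.
Sum: 23/3 + 83/36*e12 + 20/3*e13 - 497/72*e23; translating back through the correspondence:
Answer: 23/3 - 497/72*i + 20/3*j + 83/36*k


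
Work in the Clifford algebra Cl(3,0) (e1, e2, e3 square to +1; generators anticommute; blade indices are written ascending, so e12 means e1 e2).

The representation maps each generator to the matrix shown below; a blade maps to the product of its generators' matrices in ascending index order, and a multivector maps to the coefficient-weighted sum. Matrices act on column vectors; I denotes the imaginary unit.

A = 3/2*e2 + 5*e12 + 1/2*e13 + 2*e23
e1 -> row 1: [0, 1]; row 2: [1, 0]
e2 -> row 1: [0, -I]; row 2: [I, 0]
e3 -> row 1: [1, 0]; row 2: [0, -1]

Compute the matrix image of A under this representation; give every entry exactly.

Bivector images (products of the table entries): rho(e12) = rho(e1)rho(e2) = row 1: [I, 0]; row 2: [0, -I]; rho(e13) = rho(e1)rho(e3) = row 1: [0, -1]; row 2: [1, 0]; rho(e23) = rho(e2)rho(e3) = row 1: [0, I]; row 2: [I, 0].
M = (3/2)*rho(e2) + (5)*rho(e12) + (1/2)*rho(e13) + (2)*rho(e23), summed entrywise:
Answer: row 1: [5*I, -1/2 + I/2]; row 2: [1/2 + 7*I/2, -5*I]


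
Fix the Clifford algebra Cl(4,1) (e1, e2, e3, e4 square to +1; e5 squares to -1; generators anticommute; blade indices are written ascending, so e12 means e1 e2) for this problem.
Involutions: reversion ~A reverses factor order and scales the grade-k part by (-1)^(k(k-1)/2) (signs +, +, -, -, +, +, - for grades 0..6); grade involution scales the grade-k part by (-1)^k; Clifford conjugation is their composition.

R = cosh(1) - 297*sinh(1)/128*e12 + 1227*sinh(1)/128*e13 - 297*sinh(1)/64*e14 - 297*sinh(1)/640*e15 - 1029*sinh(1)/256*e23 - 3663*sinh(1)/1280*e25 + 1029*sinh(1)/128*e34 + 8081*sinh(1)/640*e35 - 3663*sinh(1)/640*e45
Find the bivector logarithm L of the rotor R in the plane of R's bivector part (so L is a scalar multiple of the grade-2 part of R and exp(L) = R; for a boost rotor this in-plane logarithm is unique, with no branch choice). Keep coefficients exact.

The scalar part of R is cosh(1), which determines |rapidity| via cosh; the sign lives in the bivector part, and pairing them (bivector part over sinh of the rapidity = the plane) gives the unique in-plane L = rapidity * plane.
Concretely: cosh(rapidity) = cosh(1) gives rapidity = ±1, and since rapidity/sinh(rapidity) is even the sign is immaterial: L = (rapidity/sinh(rapidity)) * <R>_2 = (1/sinh(1)) * <R>_2.
Answer: -297/128*e12 + 1227/128*e13 - 297/64*e14 - 297/640*e15 - 1029/256*e23 - 3663/1280*e25 + 1029/128*e34 + 8081/640*e35 - 3663/640*e45


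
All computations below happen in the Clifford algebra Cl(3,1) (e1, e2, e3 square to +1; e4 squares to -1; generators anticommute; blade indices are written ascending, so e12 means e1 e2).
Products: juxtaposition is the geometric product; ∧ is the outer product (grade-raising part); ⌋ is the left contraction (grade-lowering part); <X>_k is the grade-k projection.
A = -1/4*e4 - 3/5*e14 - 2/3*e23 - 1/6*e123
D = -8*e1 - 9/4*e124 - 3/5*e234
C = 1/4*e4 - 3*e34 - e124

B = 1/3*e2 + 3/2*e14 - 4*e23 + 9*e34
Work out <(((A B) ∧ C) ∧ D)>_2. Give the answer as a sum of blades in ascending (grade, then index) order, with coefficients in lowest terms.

step 1: -107/30 - 25/24*e1 - 73/36*e3 - 481/90*e13 - 71/12*e24 - 13/10*e124 + 3/4*e234 + 7/5*e1234
step 2: -107/120*e4 - 25/96*e14 + 7339/720*e34 + 107/30*e124 + 161/90*e134 + 73/36*e1234
step 3: -107/15*e14 - 7339/90*e134
step 4: -107/15*e14
Answer: -107/15*e14


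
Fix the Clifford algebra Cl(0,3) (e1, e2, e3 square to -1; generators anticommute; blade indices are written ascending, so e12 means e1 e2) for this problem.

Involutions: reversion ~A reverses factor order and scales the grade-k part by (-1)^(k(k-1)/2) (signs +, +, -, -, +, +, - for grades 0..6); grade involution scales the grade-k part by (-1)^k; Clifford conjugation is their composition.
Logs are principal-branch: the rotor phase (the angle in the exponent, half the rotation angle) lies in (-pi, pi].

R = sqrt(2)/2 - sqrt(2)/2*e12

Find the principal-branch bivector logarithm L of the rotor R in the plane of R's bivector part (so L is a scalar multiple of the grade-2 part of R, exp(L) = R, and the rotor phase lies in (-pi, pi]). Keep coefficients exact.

The scalar part of R is sqrt(2)/2, which pins the rotor phase on the principal branch; dividing the bivector part by the sine of that phase recovers the unit plane, and L is the phase times that plane.
Concretely: cos(phase) = sqrt(2)/2 gives phase = ±pi/4, and since phase/sin(phase) is even the sign is immaterial: L = (phase/sin(phase)) * <R>_2 = (sqrt(2)*pi/4) * <R>_2.
Answer: -pi/4*e12


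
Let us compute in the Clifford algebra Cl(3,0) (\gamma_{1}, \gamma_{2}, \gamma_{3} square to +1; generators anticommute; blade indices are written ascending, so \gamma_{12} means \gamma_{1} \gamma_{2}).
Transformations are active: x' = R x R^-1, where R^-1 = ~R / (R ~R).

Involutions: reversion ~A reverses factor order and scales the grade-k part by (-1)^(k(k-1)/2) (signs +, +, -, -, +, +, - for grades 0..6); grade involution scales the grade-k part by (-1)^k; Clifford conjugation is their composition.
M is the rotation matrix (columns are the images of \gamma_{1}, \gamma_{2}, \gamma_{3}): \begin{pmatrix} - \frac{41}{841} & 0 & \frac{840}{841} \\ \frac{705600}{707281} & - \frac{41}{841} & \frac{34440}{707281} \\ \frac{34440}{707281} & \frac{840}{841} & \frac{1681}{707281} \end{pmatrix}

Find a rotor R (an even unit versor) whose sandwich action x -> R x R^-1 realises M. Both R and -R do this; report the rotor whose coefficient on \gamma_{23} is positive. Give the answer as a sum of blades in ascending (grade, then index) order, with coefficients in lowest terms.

Method: write R = a + b12*\gamma_{12} + b13*\gamma_{13} + b23*\gamma_{23} with a^2 + b12^2 + b13^2 + b23^2 = 1 (so R^-1 = ~R). Expanding the columns R e_j ~R gives tr M = 4a^2 - 1 and, from the antisymmetric part, M21 - M12 = -4a*b12, M13 - M31 = 4a*b13, M32 - M23 = -4a*b23.
Here tr M = -\frac{67281}{707281}, so a^2 = (1 + tr M)/4 = \frac{160000}{707281} and a = ±\frac{400}{841}. Taking a = \frac{400}{841}: M21 - M12 = \frac{705600}{707281}, M13 - M31 = \frac{672000}{707281}, M32 - M23 = \frac{672000}{707281}, giving b12 = -\frac{441}{841}, b13 = \frac{420}{841}, b23 = -\frac{420}{841}, i.e. R = \frac{400}{841} - \frac{441}{841} \gamma_{12} + \frac{420}{841} \gamma_{13} - \frac{420}{841} \gamma_{23}.
Its \gamma_{23} coefficient is negative, so report the other preimage -R.
Answer: -\frac{400}{841} + \frac{441}{841} \gamma_{12} - \frac{420}{841} \gamma_{13} + \frac{420}{841} \gamma_{23}. Key observation: the double cover Spin(3) -> SO(3) sends R and -R to the same matrix (trace -\frac{67281}{707281} here), so the stated sign of the \gamma_{23} coefficient is what selects one sheet.


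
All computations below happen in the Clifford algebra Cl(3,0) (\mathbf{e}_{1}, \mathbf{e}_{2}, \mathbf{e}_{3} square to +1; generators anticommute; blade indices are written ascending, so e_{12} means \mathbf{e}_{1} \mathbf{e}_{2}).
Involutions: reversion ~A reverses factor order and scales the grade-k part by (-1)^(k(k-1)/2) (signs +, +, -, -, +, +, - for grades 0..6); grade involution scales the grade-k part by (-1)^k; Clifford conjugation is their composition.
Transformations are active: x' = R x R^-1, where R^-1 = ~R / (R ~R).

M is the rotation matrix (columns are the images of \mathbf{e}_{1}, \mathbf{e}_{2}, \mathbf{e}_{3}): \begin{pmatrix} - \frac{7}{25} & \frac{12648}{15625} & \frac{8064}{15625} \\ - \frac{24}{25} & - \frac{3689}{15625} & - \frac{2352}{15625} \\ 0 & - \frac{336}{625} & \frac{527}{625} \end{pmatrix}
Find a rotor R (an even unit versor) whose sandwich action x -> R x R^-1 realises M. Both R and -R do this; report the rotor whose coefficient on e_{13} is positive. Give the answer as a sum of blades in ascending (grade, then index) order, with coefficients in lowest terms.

Method: write R = a + b12*e_{12} + b13*e_{13} + b23*e_{23} with a^2 + b12^2 + b13^2 + b23^2 = 1 (so R^-1 = ~R). Expanding the columns R e_j ~R gives tr M = 4a^2 - 1 and, from the antisymmetric part, M21 - M12 = -4a*b12, M13 - M31 = 4a*b13, M32 - M23 = -4a*b23.
Here tr M = \frac{5111}{15625}, so a^2 = (1 + tr M)/4 = \frac{5184}{15625} and a = ±\frac{72}{125}. Taking a = \frac{72}{125}: M21 - M12 = -\frac{27648}{15625}, M13 - M31 = \frac{8064}{15625}, M32 - M23 = -\frac{6048}{15625}, giving b12 = \frac{96}{125}, b13 = \frac{28}{125}, b23 = \frac{21}{125}, i.e. R = \frac{72}{125} + \frac{96}{125} e_{12} + \frac{28}{125} e_{13} + \frac{21}{125} e_{23}.
Its e_{13} coefficient is already positive.
Answer: \frac{72}{125} + \frac{96}{125} e_{12} + \frac{28}{125} e_{13} + \frac{21}{125} e_{23}. Why the constraint matters: R and -R act identically through the sandwich — M has trace \frac{5111}{15625} either way — so only the sign condition on e_{13} picks one of the two preimages.


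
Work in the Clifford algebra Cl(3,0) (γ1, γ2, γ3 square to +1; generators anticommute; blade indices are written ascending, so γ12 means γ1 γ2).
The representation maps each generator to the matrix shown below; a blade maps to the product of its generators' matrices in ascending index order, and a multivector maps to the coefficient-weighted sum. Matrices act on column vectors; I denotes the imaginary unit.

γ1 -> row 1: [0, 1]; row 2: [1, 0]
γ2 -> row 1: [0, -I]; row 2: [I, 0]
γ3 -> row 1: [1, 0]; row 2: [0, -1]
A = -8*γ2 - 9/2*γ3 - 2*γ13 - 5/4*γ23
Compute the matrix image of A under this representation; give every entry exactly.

Bivector images (products of the table entries): rho(γ13) = rho(γ1)rho(γ3) = row 1: [0, -1]; row 2: [1, 0]; rho(γ23) = rho(γ2)rho(γ3) = row 1: [0, I]; row 2: [I, 0].
M = (-8)*rho(γ2) + (-9/2)*rho(γ3) + (-2)*rho(γ13) + (-5/4)*rho(γ23), summed entrywise:
Answer: row 1: [-9/2, 2 + 27*I/4]; row 2: [-2 - 37*I/4, 9/2]


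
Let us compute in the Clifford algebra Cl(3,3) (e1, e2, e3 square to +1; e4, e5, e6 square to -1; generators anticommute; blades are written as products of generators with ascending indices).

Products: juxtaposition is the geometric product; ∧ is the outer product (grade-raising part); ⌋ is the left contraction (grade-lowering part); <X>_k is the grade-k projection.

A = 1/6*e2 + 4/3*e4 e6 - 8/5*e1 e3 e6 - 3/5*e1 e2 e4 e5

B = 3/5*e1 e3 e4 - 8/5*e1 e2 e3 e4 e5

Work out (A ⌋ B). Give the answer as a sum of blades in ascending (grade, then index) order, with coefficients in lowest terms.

step 1: 24/25*e3 + 4/15*e1 e3 e4 e5
Answer: 24/25*e3 + 4/15*e1 e3 e4 e5


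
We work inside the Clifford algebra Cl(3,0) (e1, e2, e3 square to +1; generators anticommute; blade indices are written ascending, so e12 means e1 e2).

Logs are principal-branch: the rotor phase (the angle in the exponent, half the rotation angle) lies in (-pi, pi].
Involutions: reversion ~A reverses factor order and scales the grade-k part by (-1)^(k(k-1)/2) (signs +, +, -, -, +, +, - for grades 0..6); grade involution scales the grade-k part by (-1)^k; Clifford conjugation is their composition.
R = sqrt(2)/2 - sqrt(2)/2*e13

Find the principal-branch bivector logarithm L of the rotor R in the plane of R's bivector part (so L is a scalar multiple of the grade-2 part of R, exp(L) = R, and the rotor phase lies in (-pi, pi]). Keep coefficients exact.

The scalar part of R is sqrt(2)/2, which fixes the principal-branch rotor phase; the unit plane is then the bivector part divided by the sine of that phase, and L is that plane scaled by the phase.
Concretely: cos(phase) = sqrt(2)/2 gives phase = ±pi/4, and since phase/sin(phase) is even the sign is immaterial: L = (phase/sin(phase)) * <R>_2 = (sqrt(2)*pi/4) * <R>_2.
Answer: -pi/4*e13


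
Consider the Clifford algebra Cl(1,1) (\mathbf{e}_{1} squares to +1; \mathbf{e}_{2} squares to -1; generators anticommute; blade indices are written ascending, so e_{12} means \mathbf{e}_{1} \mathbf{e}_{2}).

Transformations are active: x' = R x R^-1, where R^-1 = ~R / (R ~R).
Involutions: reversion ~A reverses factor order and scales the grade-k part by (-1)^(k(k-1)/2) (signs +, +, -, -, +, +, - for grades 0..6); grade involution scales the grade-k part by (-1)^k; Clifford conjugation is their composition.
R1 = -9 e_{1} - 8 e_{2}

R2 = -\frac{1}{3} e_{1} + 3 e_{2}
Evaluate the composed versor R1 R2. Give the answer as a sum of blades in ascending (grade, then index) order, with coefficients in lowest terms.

Distribute over the terms of R1 (each basis-blade product reordered to ascending indices, repeated generators contracted through their squares):
(-9 e_{1}) R2 = 3 - 27 e_{12}
(-8 e_{2}) R2 = 24 - \frac{8}{3} e_{12}
Summing the partial products and collecting blades:
Answer: 27 - \frac{89}{3} e_{12}


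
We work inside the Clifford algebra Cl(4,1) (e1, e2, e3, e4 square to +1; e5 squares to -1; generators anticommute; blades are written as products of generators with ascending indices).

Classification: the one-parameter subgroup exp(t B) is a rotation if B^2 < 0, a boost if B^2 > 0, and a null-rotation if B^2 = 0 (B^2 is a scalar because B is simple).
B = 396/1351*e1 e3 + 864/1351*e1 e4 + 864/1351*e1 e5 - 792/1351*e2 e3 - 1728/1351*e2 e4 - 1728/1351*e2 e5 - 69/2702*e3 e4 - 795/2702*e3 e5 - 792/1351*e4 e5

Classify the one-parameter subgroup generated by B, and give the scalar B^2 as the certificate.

B^2 term by term: the squares give (396/1351)^2*(e1 e3)^2 + (864/1351)^2*(e1 e4)^2 + (864/1351)^2*(e1 e5)^2 + (-792/1351)^2*(e2 e3)^2 + (-1728/1351)^2*(e2 e4)^2 + (-1728/1351)^2*(e2 e5)^2 + (-69/2702)^2*(e3 e4)^2 + (-795/2702)^2*(e3 e5)^2 + (-792/1351)^2*(e4 e5)^2 = 156816/1825201*(-1) + 746496/1825201*(-1) + 746496/1825201*(+1) + 627264/1825201*(-1) + 2985984/1825201*(-1) + 2985984/1825201*(+1) + 4761/7300804*(-1) + 632025/7300804*(+1) + 627264/1825201*(+1) = 0 (each basis 2-blade squares to minus the product of its generators' squares); cross terms between blades sharing an index anticommute and cancel; the commuting (index-disjoint) pairs give grade-4 terms 2*c*c'*(blade product), which cancel blade by blade — e1 e2 e3 e4: 1368576/1825201 - 1368576/1825201 = 0; e1 e2 e3 e5: 1368576/1825201 - 1368576/1825201 = 0; e1 e2 e4 e5: 2985984/1825201 - 2985984/1825201 = 0; e1 e3 e4 e5: -627264/1825201 + 686880/1825201 - 59616/1825201 = 0; e2 e3 e4 e5: 1254528/1825201 - 1373760/1825201 + 119232/1825201 = 0 — confirming B is simple. So B^2 = 0.
Answer: null-rotation, certificate B^2 = 0. Note: conjugating B changes its blade decomposition but never the scalar B^2 = 0, whose sign settles the classification.


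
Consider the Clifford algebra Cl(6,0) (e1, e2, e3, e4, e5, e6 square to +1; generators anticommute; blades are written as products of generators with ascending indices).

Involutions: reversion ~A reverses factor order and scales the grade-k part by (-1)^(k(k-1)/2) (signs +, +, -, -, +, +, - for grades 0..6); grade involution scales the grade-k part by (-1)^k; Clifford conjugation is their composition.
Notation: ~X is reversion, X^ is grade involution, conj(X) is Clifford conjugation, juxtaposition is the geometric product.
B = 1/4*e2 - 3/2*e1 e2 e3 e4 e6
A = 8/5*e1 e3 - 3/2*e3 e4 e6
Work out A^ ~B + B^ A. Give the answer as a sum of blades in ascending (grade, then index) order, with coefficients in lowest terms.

first term: 9/4*e1 e2 - 2/5*e1 e2 e3 - 12/5*e2 e4 e6 - 3/8*e2 e3 e4 e6
second term: 9/4*e1 e2 + 2/5*e1 e2 e3 + 12/5*e2 e4 e6 + 3/8*e2 e3 e4 e6
Answer: 9/2*e1 e2


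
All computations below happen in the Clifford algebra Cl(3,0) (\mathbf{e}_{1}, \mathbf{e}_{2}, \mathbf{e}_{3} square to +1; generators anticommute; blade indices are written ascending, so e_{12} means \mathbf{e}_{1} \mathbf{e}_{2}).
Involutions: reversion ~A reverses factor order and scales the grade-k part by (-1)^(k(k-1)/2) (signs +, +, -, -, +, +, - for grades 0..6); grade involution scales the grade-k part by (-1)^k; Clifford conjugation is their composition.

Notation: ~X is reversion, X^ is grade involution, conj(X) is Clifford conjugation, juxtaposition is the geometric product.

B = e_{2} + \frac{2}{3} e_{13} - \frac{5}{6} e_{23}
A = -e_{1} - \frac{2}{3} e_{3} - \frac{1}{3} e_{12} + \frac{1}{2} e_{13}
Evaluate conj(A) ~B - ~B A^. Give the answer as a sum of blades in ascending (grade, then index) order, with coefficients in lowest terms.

first term: -\frac{1}{3} + \frac{7}{9} e_{1} - \frac{5}{9} e_{2} - \frac{2}{3} e_{3} + \frac{17}{12} e_{12} + \frac{5}{18} e_{13} - \frac{4}{9} e_{23} + \frac{4}{3} e_{123}
second term: \frac{1}{3} - \frac{1}{9} e_{1} + \frac{5}{9} e_{2} + \frac{2}{3} e_{3} - \frac{7}{12} e_{12} + \frac{5}{18} e_{13} + \frac{8}{9} e_{23} + \frac{1}{3} e_{123}
Answer: -\frac{2}{3} + \frac{8}{9} e_{1} - \frac{10}{9} e_{2} - \frac{4}{3} e_{3} + 2 e_{12} - \frac{4}{3} e_{23} + e_{123}


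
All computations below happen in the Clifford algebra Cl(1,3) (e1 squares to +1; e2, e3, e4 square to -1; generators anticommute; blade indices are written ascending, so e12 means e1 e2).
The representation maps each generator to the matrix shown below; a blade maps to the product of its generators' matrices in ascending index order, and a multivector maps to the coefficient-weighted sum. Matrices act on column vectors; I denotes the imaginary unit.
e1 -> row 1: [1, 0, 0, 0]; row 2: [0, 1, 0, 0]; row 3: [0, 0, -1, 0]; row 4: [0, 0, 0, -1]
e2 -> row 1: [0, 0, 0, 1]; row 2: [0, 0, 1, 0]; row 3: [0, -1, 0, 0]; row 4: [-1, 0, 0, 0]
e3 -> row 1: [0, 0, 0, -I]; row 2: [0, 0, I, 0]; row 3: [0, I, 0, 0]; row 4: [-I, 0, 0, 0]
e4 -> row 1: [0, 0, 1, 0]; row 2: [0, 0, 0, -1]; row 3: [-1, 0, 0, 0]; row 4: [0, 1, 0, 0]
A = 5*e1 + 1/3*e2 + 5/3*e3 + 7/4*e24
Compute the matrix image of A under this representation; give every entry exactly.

Bivector images (products of the table entries): rho(e24) = rho(e2)rho(e4) = row 1: [0, 1, 0, 0]; row 2: [-1, 0, 0, 0]; row 3: [0, 0, 0, 1]; row 4: [0, 0, -1, 0].
M = (5)*rho(e1) + (1/3)*rho(e2) + (5/3)*rho(e3) + (7/4)*rho(e24), summed entrywise:
Answer: row 1: [5, 7/4, 0, 1/3 - 5*I/3]; row 2: [-7/4, 5, 1/3 + 5*I/3, 0]; row 3: [0, -1/3 + 5*I/3, -5, 7/4]; row 4: [-1/3 - 5*I/3, 0, -7/4, -5]


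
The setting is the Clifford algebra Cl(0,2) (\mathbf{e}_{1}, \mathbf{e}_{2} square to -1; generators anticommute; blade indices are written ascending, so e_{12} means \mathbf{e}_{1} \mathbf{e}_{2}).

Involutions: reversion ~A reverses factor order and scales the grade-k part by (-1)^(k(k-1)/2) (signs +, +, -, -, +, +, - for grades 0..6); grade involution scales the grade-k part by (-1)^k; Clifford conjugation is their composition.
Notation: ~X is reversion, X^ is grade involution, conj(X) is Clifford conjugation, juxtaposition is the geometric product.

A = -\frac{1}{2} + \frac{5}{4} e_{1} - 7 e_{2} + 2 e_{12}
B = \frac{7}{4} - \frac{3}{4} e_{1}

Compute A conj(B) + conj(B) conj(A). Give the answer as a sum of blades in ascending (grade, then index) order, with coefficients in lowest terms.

first term: -\frac{29}{16} + \frac{29}{16} e_{1} - \frac{43}{4} e_{2} + \frac{35}{4} e_{12}
second term: \frac{1}{16} - \frac{41}{16} e_{1} + \frac{55}{4} e_{2} + \frac{7}{4} e_{12}
Answer: -\frac{7}{4} - \frac{3}{4} e_{1} + 3 e_{2} + \frac{21}{2} e_{12}


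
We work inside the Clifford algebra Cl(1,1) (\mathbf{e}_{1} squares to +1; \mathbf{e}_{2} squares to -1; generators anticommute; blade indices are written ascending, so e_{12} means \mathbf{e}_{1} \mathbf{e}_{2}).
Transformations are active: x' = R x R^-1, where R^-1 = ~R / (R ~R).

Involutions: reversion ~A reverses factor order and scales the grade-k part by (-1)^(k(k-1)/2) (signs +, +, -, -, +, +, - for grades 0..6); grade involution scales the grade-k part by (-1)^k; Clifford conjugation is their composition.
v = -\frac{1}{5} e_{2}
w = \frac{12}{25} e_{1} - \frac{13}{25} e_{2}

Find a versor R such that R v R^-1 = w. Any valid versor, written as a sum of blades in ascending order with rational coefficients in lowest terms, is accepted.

Here q(v) = q(w) = -\frac{1}{25}; the classical choice R = v + w = \frac{12}{25} e_{1} - \frac{18}{25} e_{2} then realises v -> w under the sandwich.
Answer: \frac{12}{25} e_{1} - \frac{18}{25} e_{2}


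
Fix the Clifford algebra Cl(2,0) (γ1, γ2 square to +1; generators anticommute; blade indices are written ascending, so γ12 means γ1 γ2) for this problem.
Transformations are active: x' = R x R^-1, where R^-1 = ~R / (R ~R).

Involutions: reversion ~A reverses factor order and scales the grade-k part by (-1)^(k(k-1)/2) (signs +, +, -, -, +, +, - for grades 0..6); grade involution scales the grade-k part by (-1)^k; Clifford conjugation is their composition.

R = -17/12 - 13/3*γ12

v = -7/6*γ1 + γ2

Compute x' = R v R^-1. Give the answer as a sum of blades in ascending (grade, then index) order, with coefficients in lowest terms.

~R = -17/12 + 13/3*γ12, and R ~R = 2993/144, so R^-1 = ~R / (2993/144).
R v = -193/72*γ1 - 233/36*γ2
Answer: 9171/5986*γ1 - 1057/8979*γ2


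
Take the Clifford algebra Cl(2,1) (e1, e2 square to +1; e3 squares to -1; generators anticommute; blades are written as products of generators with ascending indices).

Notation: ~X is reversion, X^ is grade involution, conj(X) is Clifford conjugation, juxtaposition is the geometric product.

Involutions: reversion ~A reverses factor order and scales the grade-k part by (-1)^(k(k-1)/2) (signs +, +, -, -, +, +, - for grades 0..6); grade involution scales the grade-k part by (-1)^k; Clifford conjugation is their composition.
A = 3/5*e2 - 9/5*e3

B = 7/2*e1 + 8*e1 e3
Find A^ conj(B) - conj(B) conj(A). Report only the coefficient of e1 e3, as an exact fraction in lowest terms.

first term: -72/5*e1 - 21/10*e1 e2 + 63/10*e1 e3 - 24/5*e1 e2 e3
second term: 72/5*e1 + 21/10*e1 e2 - 63/10*e1 e3 - 24/5*e1 e2 e3
Answer: 63/5


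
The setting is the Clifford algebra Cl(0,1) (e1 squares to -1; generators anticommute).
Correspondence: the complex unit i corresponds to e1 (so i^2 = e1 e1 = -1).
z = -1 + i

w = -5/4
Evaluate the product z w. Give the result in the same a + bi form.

In blades: z = -1 + e1, w = -5/4.
Distribute z over w term by term (generator squares from the signature, products reordered to ascending indices): (-1)*w = 5/4; (e1)*w = -5/4*e1.
Sum: 5/4 - 5/4*e1; translating back through the correspondence:
Answer: 5/4 - 5/4*i


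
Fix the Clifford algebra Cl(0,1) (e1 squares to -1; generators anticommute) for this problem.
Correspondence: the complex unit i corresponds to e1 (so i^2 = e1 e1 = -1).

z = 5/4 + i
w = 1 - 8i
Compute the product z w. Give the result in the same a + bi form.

In blades: z = 5/4 + e1, w = 1 - 8*e1.
Distribute z over w term by term (generator squares from the signature, products reordered to ascending indices): (5/4)*w = 5/4 - 10*e1; (e1)*w = 8 + e1.
Sum: 37/4 - 9*e1; translating back through the correspondence:
Answer: 37/4 - 9i


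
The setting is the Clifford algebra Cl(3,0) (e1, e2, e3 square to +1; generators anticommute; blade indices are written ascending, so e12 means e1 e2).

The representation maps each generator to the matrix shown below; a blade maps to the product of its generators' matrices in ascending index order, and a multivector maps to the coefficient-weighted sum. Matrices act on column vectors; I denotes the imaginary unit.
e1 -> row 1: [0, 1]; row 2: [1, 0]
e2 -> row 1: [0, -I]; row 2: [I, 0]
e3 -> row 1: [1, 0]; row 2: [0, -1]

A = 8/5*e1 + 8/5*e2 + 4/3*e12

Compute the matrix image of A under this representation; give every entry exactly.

Bivector images (products of the table entries): rho(e12) = rho(e1)rho(e2) = row 1: [I, 0]; row 2: [0, -I].
M = (8/5)*rho(e1) + (8/5)*rho(e2) + (4/3)*rho(e12), summed entrywise:
Answer: row 1: [4*I/3, 8/5 - 8*I/5]; row 2: [8/5 + 8*I/5, -4*I/3]


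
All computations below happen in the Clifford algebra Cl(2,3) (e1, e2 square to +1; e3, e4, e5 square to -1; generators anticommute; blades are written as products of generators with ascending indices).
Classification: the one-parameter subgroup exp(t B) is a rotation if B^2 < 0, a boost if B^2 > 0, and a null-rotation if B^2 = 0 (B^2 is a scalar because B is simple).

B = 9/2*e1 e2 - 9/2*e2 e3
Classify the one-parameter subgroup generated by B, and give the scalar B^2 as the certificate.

B^2 term by term: the squares give (9/2)^2*(e1 e2)^2 + (-9/2)^2*(e2 e3)^2 = 81/4*(-1) + 81/4*(+1) = 0 (each basis 2-blade squares to minus the product of its generators' squares); cross terms between blades sharing an index anticommute and cancel. So B^2 = 0.
Answer: null-rotation, certificate B^2 = 0. The invariant at work: B^2 = 0 is unchanged by conjugation, hence its sign classifies the subgroup whatever basis B is written in.


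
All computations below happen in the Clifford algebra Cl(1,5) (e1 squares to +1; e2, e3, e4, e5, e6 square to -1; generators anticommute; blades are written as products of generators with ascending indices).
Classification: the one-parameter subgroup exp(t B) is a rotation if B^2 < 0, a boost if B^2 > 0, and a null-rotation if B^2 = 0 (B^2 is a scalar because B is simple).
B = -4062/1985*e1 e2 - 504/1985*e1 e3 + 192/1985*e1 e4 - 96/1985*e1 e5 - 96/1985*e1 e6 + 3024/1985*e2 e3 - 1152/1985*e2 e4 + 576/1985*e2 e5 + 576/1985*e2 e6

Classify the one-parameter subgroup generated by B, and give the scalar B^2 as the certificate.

B^2 term by term: the squares give (-4062/1985)^2*(e1 e2)^2 + (-504/1985)^2*(e1 e3)^2 + (192/1985)^2*(e1 e4)^2 + (-96/1985)^2*(e1 e5)^2 + (-96/1985)^2*(e1 e6)^2 + (3024/1985)^2*(e2 e3)^2 + (-1152/1985)^2*(e2 e4)^2 + (576/1985)^2*(e2 e5)^2 + (576/1985)^2*(e2 e6)^2 = 16499844/3940225*(+1) + 254016/3940225*(+1) + 36864/3940225*(+1) + 9216/3940225*(+1) + 9216/3940225*(+1) + 9144576/3940225*(-1) + 1327104/3940225*(-1) + 331776/3940225*(-1) + 331776/3940225*(-1) = 36/25 (each basis 2-blade squares to minus the product of its generators' squares); cross terms between blades sharing an index anticommute and cancel; the commuting (index-disjoint) pairs give grade-4 terms 2*c*c'*(blade product), which cancel blade by blade — e1 e2 e3 e4: -1161216/3940225 + 1161216/3940225 = 0; e1 e2 e3 e5: 580608/3940225 - 580608/3940225 = 0; e1 e2 e3 e6: 580608/3940225 - 580608/3940225 = 0; e1 e2 e4 e5: -221184/3940225 + 221184/3940225 = 0; e1 e2 e4 e6: -221184/3940225 + 221184/3940225 = 0; e1 e2 e5 e6: 110592/3940225 - 110592/3940225 = 0 — confirming B is simple. So B^2 = 36/25.
Answer: boost, certificate B^2 = 36/25. The scalar 36/25 is the complete invariant here: its sign names the subgroup type.


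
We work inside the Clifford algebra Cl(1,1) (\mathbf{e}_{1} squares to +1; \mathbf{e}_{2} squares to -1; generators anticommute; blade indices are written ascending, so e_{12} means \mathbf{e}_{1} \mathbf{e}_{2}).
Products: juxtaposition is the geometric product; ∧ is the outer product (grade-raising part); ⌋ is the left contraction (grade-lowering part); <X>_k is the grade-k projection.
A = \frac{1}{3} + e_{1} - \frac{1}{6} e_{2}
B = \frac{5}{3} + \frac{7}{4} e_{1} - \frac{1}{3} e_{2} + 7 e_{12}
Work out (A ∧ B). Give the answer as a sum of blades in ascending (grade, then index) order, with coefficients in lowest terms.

step 1: \frac{5}{9} + \frac{9}{4} e_{1} - \frac{7}{18} e_{2} + \frac{55}{24} e_{12}
Answer: \frac{5}{9} + \frac{9}{4} e_{1} - \frac{7}{18} e_{2} + \frac{55}{24} e_{12}


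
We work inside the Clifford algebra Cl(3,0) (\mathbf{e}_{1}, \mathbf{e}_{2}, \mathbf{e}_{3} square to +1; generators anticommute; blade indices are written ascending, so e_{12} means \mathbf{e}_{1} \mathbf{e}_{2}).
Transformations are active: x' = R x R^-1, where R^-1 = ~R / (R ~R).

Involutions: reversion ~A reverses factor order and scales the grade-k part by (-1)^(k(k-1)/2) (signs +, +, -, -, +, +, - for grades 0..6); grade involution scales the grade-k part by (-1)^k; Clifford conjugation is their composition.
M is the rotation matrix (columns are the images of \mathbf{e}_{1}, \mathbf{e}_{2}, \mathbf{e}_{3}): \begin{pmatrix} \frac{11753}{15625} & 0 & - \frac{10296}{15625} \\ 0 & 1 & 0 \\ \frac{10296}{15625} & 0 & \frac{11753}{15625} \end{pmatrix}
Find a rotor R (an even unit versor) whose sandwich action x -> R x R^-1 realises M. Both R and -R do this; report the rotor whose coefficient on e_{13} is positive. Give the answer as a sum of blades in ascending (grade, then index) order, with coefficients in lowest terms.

Method: write R = a + b12*e_{12} + b13*e_{13} + b23*e_{23} with a^2 + b12^2 + b13^2 + b23^2 = 1 (so R^-1 = ~R). Expanding the columns R e_j ~R gives tr M = 4a^2 - 1 and, from the antisymmetric part, M21 - M12 = -4a*b12, M13 - M31 = 4a*b13, M32 - M23 = -4a*b23.
Here tr M = \frac{39131}{15625}, so a^2 = (1 + tr M)/4 = \frac{13689}{15625} and a = ±\frac{117}{125}. Taking a = \frac{117}{125}: M21 - M12 = 0, M13 - M31 = -\frac{20592}{15625}, M32 - M23 = 0, giving b12 = 0, b13 = -\frac{44}{125}, b23 = 0, i.e. R = \frac{117}{125} - \frac{44}{125} e_{13}.
Its e_{13} coefficient is negative, so report the other preimage -R.
Answer: -\frac{117}{125} + \frac{44}{125} e_{13}. Uniqueness: Spin(3) -> SO(3) maps R and -R to the same rotation of trace \frac{39131}{15625}; fixing the sign of the e_{13} coefficient removes the ambiguity.


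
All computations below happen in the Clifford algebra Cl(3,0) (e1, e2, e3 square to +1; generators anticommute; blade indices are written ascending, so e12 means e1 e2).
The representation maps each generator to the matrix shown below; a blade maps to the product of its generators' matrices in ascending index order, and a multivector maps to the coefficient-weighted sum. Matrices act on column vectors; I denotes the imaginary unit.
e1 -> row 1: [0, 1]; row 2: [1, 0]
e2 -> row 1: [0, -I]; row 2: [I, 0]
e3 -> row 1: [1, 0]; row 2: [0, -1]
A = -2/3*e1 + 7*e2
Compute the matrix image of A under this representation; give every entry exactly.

M = (-2/3)*rho(e1) + (7)*rho(e2), summed entrywise:
Answer: row 1: [0, -2/3 - 7*I]; row 2: [-2/3 + 7*I, 0]


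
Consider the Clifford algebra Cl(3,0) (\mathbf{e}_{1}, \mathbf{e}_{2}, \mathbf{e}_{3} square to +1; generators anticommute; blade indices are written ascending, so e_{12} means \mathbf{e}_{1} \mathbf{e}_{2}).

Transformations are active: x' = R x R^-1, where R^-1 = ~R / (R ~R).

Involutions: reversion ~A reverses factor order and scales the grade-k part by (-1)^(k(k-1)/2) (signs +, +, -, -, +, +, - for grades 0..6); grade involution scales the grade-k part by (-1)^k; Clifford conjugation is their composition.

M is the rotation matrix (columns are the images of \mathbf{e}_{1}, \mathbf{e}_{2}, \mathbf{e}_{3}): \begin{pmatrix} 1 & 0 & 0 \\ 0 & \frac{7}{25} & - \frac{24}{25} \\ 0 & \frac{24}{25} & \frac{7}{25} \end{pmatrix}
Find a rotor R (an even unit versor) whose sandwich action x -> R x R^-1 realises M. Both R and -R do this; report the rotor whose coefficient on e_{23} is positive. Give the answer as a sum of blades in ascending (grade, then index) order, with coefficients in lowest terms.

Method: write R = a + b12*e_{12} + b13*e_{13} + b23*e_{23} with a^2 + b12^2 + b13^2 + b23^2 = 1 (so R^-1 = ~R). Expanding the columns R e_j ~R gives tr M = 4a^2 - 1 and, from the antisymmetric part, M21 - M12 = -4a*b12, M13 - M31 = 4a*b13, M32 - M23 = -4a*b23.
Here tr M = \frac{39}{25}, so a^2 = (1 + tr M)/4 = \frac{16}{25} and a = ±\frac{4}{5}. Taking a = \frac{4}{5}: M21 - M12 = 0, M13 - M31 = 0, M32 - M23 = \frac{48}{25}, giving b12 = 0, b13 = 0, b23 = -\frac{3}{5}, i.e. R = \frac{4}{5} - \frac{3}{5} e_{23}.
Its e_{23} coefficient is negative, so report the other preimage -R.
Answer: -\frac{4}{5} + \frac{3}{5} e_{23}. Why the constraint matters: R and -R act identically through the sandwich — M has trace \frac{39}{25} either way — so only the sign condition on e_{23} picks one of the two preimages.


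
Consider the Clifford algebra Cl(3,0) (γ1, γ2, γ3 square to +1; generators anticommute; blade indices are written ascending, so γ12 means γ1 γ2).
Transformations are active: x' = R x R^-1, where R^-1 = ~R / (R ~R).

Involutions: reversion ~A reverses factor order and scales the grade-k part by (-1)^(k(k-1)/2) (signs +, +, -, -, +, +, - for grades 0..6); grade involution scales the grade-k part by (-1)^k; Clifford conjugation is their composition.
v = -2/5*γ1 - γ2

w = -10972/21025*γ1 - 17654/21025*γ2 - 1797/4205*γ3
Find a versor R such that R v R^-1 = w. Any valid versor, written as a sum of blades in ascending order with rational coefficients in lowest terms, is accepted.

Reasoning: v^2 = w^2 = 29/25 since conjugation preserves the quadratic form; R = v + w = -19382/21025*γ1 - 38679/21025*γ2 - 1797/4205*γ3 is then valid when invertible, keeping its own part and reversing (v - w)/2.
Answer: -19382/21025*γ1 - 38679/21025*γ2 - 1797/4205*γ3


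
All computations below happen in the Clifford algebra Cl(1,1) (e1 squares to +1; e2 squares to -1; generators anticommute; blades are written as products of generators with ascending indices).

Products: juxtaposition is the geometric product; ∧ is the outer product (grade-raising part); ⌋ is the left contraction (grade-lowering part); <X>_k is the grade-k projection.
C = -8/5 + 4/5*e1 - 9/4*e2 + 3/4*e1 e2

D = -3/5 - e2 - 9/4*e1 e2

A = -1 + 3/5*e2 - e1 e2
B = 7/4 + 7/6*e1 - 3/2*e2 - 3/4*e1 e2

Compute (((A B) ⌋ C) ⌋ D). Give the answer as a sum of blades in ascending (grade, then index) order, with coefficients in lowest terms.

step 1: -1/10 - 187/60*e1 + 223/60*e2 - 17/10*e1 e2
step 2: 1141/240 + 1083/400*e1 - 169/80*e2 - 3/40*e1 e2
step 3: -3837/800 + 1521/320*e1 - 52061/4800*e2 - 3423/320*e1 e2
Answer: -3837/800 + 1521/320*e1 - 52061/4800*e2 - 3423/320*e1 e2


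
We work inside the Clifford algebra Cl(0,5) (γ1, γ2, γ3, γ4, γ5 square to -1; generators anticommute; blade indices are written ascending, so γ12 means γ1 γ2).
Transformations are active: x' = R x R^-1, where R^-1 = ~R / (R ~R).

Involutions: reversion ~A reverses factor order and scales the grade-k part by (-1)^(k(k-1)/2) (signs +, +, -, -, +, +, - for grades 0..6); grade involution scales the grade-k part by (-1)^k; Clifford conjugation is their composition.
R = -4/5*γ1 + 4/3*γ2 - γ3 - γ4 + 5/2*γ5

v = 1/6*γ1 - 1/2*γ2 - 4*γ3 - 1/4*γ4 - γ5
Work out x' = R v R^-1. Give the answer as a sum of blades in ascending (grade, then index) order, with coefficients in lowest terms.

~R = -4/5*γ1 + 4/3*γ2 - γ3 - γ4 + 5/2*γ5, and R ~R = -9601/900, so R^-1 = ~R / (-9601/900).
R v = -19/20 + 8/45*γ12 + 101/30*γ13 + 11/30*γ14 + 23/60*γ15 - 35/6*γ23 - 5/6*γ24 - 1/12*γ25 - 15/4*γ34 + 11*γ35 + 13/8*γ45
Answer: -17809/57606*γ1 + 14161/19202*γ2 + 36694/9601*γ3 + 2761/38404*γ4 + 13876/9601*γ5


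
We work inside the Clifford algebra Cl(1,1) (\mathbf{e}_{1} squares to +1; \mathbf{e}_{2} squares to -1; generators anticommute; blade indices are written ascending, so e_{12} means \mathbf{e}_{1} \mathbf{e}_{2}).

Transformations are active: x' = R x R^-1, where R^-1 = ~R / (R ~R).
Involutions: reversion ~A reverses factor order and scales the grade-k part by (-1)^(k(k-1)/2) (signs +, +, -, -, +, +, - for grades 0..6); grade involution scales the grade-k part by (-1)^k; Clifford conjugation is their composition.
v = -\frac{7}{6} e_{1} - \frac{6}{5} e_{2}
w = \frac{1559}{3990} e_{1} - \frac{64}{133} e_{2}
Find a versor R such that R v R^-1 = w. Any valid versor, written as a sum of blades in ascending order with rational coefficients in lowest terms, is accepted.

Why this works: both vectors square to -\frac{71}{900}, so q(v) = q(w) and R = v + w = -\frac{516}{665} e_{1} - \frac{1118}{665} e_{2} carries v to w — its own direction survives, the complement (v - w)/2 flips.
Answer: -\frac{516}{665} e_{1} - \frac{1118}{665} e_{2}


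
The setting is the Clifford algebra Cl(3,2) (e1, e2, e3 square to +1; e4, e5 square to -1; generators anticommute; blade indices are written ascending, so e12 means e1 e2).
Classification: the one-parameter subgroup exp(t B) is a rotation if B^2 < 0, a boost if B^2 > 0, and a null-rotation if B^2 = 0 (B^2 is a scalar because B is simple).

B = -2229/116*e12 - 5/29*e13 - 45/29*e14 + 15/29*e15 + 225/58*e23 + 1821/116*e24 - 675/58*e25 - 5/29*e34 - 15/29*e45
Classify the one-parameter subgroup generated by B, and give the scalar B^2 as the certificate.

B^2 term by term: the squares give (-2229/116)^2*(e12)^2 + (-5/29)^2*(e13)^2 + (-45/29)^2*(e14)^2 + (15/29)^2*(e15)^2 + (225/58)^2*(e23)^2 + (1821/116)^2*(e24)^2 + (-675/58)^2*(e25)^2 + (-5/29)^2*(e34)^2 + (-15/29)^2*(e45)^2 = 4968441/13456*(-1) + 25/841*(-1) + 2025/841*(+1) + 225/841*(+1) + 50625/3364*(-1) + 3316041/13456*(+1) + 455625/3364*(+1) + 25/841*(+1) + 225/841*(-1) = 0 (each basis 2-blade squares to minus the product of its generators' squares); cross terms between blades sharing an index anticommute and cancel; the commuting (index-disjoint) pairs give grade-4 terms 2*c*c'*(blade product), which cancel blade by blade — e1234: 11145/1682 + 9105/1682 - 10125/841 = 0; e1235: -3375/841 + 3375/841 = 0; e1245: 33435/1682 - 30375/841 + 27315/1682 = 0; e1345: 150/841 - 150/841 = 0; e2345: -3375/841 + 3375/841 = 0 — confirming B is simple. So B^2 = 0.
Answer: null-rotation, certificate B^2 = 0. Certificate logic: 0 is a conjugation-invariant scalar, so its sign fixes rotation versus boost versus null-rotation outright.
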